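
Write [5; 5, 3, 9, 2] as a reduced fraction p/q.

Fold from the inside: start with 2/1.
  9 + 1/2 = 19/2
  3 + 2/19 = 59/19
  5 + 19/59 = 314/59
  5 + 59/314 = 1629/314

1629/314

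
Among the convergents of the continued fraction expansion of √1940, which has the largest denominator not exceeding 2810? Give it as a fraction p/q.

85316/1937

√1940 = [44; 22, 88, …] (period length 2).
Convergents:
  p_0/q_0 = 44/1
  p_1/q_1 = 969/22
  p_2/q_2 = 85316/1937
  p_3/q_3 = 1877921/42636
q_2 = 1937 ≤ 2810 < 42636 = q_3, so the answer is 85316/1937.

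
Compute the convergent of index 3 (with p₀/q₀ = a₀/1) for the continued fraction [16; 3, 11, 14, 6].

Using pₖ = aₖpₖ₋₁ + pₖ₋₂, qₖ = aₖqₖ₋₁ + qₖ₋₂ (with p₋₁=1, p₋₂=0, q₋₁=0, q₋₂=1):
  k=0: a=16, p=16, q=1
  k=1: a=3, p=49, q=3
  k=2: a=11, p=555, q=34
  k=3: a=14, p=7819, q=479

7819/479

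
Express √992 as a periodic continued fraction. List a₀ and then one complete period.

[31; 2, 62]

a₀ = ⌊√992⌋ = 31.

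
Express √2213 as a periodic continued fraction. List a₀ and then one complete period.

a₀ = ⌊√2213⌋ = 47.

[47; 23, 1, 1, 23, 94]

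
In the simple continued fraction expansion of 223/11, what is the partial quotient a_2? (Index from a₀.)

223 = 20·11 + 3   →  a_0 = 20
11 = 3·3 + 2   →  a_1 = 3
3 = 1·2 + 1   →  a_2 = 1

1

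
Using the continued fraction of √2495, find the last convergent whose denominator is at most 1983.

98851/1979

√2495 = [49; 1, 18, 1, 98, …] (period length 4).
Convergents:
  p_0/q_0 = 49/1
  p_1/q_1 = 50/1
  p_2/q_2 = 949/19
  p_3/q_3 = 999/20
  p_4/q_4 = 98851/1979
  p_5/q_5 = 99850/1999
q_4 = 1979 ≤ 1983 < 1999 = q_5, so the answer is 98851/1979.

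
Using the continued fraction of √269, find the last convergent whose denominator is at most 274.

2657/162

√269 = [16; 2, 2, 32, …] (period length 3).
Convergents:
  p_0/q_0 = 16/1
  p_1/q_1 = 33/2
  p_2/q_2 = 82/5
  p_3/q_3 = 2657/162
  p_4/q_4 = 5396/329
q_3 = 162 ≤ 274 < 329 = q_4, so the answer is 2657/162.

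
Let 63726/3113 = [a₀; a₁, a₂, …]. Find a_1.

2

63726 = 20·3113 + 1466   →  a_0 = 20
3113 = 2·1466 + 181   →  a_1 = 2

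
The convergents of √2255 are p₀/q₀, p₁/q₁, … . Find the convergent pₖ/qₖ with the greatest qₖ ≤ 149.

3609/76

√2255 = [47; 2, 18, 2, 94, …] (period length 4).
Convergents:
  p_0/q_0 = 47/1
  p_1/q_1 = 95/2
  p_2/q_2 = 1757/37
  p_3/q_3 = 3609/76
  p_4/q_4 = 341003/7181
q_3 = 76 ≤ 149 < 7181 = q_4, so the answer is 3609/76.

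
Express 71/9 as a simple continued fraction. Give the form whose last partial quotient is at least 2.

[7; 1, 8]

71 = 7·9 + 8
9 = 1·8 + 1
8 = 8·1 + 0  (stop)
So 71/9 = [7; 1, 8].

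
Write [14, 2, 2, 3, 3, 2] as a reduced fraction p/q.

Using pₖ = aₖpₖ₋₁ + pₖ₋₂ and qₖ = aₖqₖ₋₁ + qₖ₋₂:
  k=0: a=14, p=14, q=1
  k=1: a=2, p=29, q=2
  k=2: a=2, p=72, q=5
  k=3: a=3, p=245, q=17
  k=4: a=3, p=807, q=56
  k=5: a=2, p=1859, q=129

1859/129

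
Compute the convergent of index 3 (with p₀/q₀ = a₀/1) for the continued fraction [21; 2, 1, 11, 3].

747/35

Using pₖ = aₖpₖ₋₁ + pₖ₋₂, qₖ = aₖqₖ₋₁ + qₖ₋₂ (with p₋₁=1, p₋₂=0, q₋₁=0, q₋₂=1):
  k=0: a=21, p=21, q=1
  k=1: a=2, p=43, q=2
  k=2: a=1, p=64, q=3
  k=3: a=11, p=747, q=35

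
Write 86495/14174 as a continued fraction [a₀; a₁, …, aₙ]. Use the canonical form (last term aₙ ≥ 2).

[6; 9, 1, 3, 3, 7, 7, 2]

86495 = 6*14174 + 1451
14174 = 9*1451 + 1115
1451 = 1*1115 + 336
1115 = 3*336 + 107
336 = 3*107 + 15
107 = 7*15 + 2
15 = 7*2 + 1
2 = 2*1 + 0  (stop)
So 86495/14174 = [6; 9, 1, 3, 3, 7, 7, 2].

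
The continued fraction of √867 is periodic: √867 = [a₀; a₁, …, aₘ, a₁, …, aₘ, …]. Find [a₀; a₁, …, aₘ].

a₀ = ⌊√867⌋ = 29.
With m₀=0, d₀=1 and mₖ₊₁ = dₖaₖ − mₖ, dₖ₊₁ = (n − mₖ₊₁²)/dₖ, aₖ₊₁ = ⌊(a₀+mₖ₊₁)/dₖ₊₁⌋:
  k=1: m=29, d=26, a=2
  k=2: m=23, d=13, a=4
  k=3: m=29, d=2, a=29
  k=4: m=29, d=13, a=4
  k=5: m=23, d=26, a=2
  k=6: m=29, d=1, a=58
d=1 and a=2a₀=58 at k=6, so the next step gives (m, d) = (29, 26) again — its k=1 value — and the period has length 6.

[29; 2, 4, 29, 4, 2, 58]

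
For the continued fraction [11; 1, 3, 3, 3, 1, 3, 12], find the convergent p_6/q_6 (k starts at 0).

Using pₖ = aₖpₖ₋₁ + pₖ₋₂, qₖ = aₖqₖ₋₁ + qₖ₋₂ (with p₋₁=1, p₋₂=0, q₋₁=0, q₋₂=1):
  k=0: a=11, p=11, q=1
  k=1: a=1, p=12, q=1
  k=2: a=3, p=47, q=4
  k=3: a=3, p=153, q=13
  k=4: a=3, p=506, q=43
  k=5: a=1, p=659, q=56
  k=6: a=3, p=2483, q=211

2483/211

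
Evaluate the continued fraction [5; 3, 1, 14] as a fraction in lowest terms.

310/59

Using pₖ = aₖpₖ₋₁ + pₖ₋₂ and qₖ = aₖqₖ₋₁ + qₖ₋₂:
  k=0: a=5, p=5, q=1
  k=1: a=3, p=16, q=3
  k=2: a=1, p=21, q=4
  k=3: a=14, p=310, q=59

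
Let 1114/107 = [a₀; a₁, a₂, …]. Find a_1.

2

1114 = 10·107 + 44   →  a_0 = 10
107 = 2·44 + 19   →  a_1 = 2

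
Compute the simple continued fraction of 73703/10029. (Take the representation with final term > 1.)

73703 = 7×10029 + 3500
10029 = 2×3500 + 3029
3500 = 1×3029 + 471
3029 = 6×471 + 203
471 = 2×203 + 65
203 = 3×65 + 8
65 = 8×8 + 1
8 = 8×1 + 0  (stop)
So 73703/10029 = [7; 2, 1, 6, 2, 3, 8, 8].

[7; 2, 1, 6, 2, 3, 8, 8]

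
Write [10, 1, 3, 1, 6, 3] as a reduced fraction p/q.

Fold from the inside: start with 3/1.
  6 + 1/3 = 19/3
  1 + 3/19 = 22/19
  3 + 19/22 = 85/22
  1 + 22/85 = 107/85
  10 + 85/107 = 1155/107

1155/107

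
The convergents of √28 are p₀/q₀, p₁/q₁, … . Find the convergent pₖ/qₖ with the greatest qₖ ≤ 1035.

√28 = [5; 3, 2, 3, 10, …] (period length 4).
Convergents:
  p_0/q_0 = 5/1
  p_1/q_1 = 16/3
  p_2/q_2 = 37/7
  p_3/q_3 = 127/24
  p_4/q_4 = 1307/247
  p_5/q_5 = 4048/765
  p_6/q_6 = 9403/1777
q_5 = 765 ≤ 1035 < 1777 = q_6, so the answer is 4048/765.

4048/765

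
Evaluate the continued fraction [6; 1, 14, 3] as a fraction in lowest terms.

Using pₖ = aₖpₖ₋₁ + pₖ₋₂ and qₖ = aₖqₖ₋₁ + qₖ₋₂:
  k=0: a=6, p=6, q=1
  k=1: a=1, p=7, q=1
  k=2: a=14, p=104, q=15
  k=3: a=3, p=319, q=46

319/46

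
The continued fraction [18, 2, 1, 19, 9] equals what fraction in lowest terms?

Fold from the inside: start with 9/1.
  19 + 1/9 = 172/9
  1 + 9/172 = 181/172
  2 + 172/181 = 534/181
  18 + 181/534 = 9793/534

9793/534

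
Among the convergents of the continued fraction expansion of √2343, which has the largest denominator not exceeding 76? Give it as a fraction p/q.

2033/42

√2343 = [48; 2, 2, 8, 2, 2, 96, …] (period length 6).
Convergents:
  p_0/q_0 = 48/1
  p_1/q_1 = 97/2
  p_2/q_2 = 242/5
  p_3/q_3 = 2033/42
  p_4/q_4 = 4308/89
q_3 = 42 ≤ 76 < 89 = q_4, so the answer is 2033/42.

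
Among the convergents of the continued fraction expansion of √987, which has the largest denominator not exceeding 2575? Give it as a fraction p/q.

47439/1510

√987 = [31; 2, 2, 2, 62, …] (period length 4).
Convergents:
  p_0/q_0 = 31/1
  p_1/q_1 = 63/2
  p_2/q_2 = 157/5
  p_3/q_3 = 377/12
  p_4/q_4 = 23531/749
  p_5/q_5 = 47439/1510
  p_6/q_6 = 118409/3769
q_5 = 1510 ≤ 2575 < 3769 = q_6, so the answer is 47439/1510.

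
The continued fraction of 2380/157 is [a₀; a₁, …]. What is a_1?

6

2380 = 15·157 + 25   →  a_0 = 15
157 = 6·25 + 7   →  a_1 = 6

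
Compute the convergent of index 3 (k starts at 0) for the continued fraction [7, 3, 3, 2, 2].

Using pₖ = aₖpₖ₋₁ + pₖ₋₂, qₖ = aₖqₖ₋₁ + qₖ₋₂ (with p₋₁=1, p₋₂=0, q₋₁=0, q₋₂=1):
  k=0: a=7, p=7, q=1
  k=1: a=3, p=22, q=3
  k=2: a=3, p=73, q=10
  k=3: a=2, p=168, q=23

168/23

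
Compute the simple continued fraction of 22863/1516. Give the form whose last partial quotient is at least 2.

[15; 12, 3, 13, 3]

22863 = 15·1516 + 123
1516 = 12·123 + 40
123 = 3·40 + 3
40 = 13·3 + 1
3 = 3·1 + 0  (stop)
So 22863/1516 = [15; 12, 3, 13, 3].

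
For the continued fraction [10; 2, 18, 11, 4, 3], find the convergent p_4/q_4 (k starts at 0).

Using pₖ = aₖpₖ₋₁ + pₖ₋₂, qₖ = aₖqₖ₋₁ + qₖ₋₂ (with p₋₁=1, p₋₂=0, q₋₁=0, q₋₂=1):
  k=0: a=10, p=10, q=1
  k=1: a=2, p=21, q=2
  k=2: a=18, p=388, q=37
  k=3: a=11, p=4289, q=409
  k=4: a=4, p=17544, q=1673

17544/1673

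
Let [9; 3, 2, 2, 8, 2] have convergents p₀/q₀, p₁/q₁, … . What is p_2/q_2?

65/7

Using pₖ = aₖpₖ₋₁ + pₖ₋₂, qₖ = aₖqₖ₋₁ + qₖ₋₂ (with p₋₁=1, p₋₂=0, q₋₁=0, q₋₂=1):
  k=0: a=9, p=9, q=1
  k=1: a=3, p=28, q=3
  k=2: a=2, p=65, q=7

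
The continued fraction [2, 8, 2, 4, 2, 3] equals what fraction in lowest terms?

1235/583

Fold from the inside: start with 3/1.
  2 + 1/3 = 7/3
  4 + 3/7 = 31/7
  2 + 7/31 = 69/31
  8 + 31/69 = 583/69
  2 + 69/583 = 1235/583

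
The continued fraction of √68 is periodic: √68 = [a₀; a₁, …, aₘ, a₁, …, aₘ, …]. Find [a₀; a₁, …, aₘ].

a₀ = ⌊√68⌋ = 8.
With m₀=0, d₀=1 and mₖ₊₁ = dₖaₖ − mₖ, dₖ₊₁ = (n − mₖ₊₁²)/dₖ, aₖ₊₁ = ⌊(a₀+mₖ₊₁)/dₖ₊₁⌋:
  k=1: m=8, d=4, a=4
  k=2: m=8, d=1, a=16
d=1 and a=2a₀=16 at k=2, so the next step gives (m, d) = (8, 4) again — its k=1 value — and the period has length 2.

[8; 4, 16]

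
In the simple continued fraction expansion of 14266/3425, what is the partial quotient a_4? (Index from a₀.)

14266 = 4·3425 + 566   →  a_0 = 4
3425 = 6·566 + 29   →  a_1 = 6
566 = 19·29 + 15   →  a_2 = 19
29 = 1·15 + 14   →  a_3 = 1
15 = 1·14 + 1   →  a_4 = 1

1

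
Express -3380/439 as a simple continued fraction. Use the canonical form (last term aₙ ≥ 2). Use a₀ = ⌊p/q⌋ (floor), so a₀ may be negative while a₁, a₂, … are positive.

-3380 = -8*439 + 132
439 = 3*132 + 43
132 = 3*43 + 3
43 = 14*3 + 1
3 = 3*1 + 0  (stop)
So -3380/439 = [-8; 3, 3, 14, 3].

[-8; 3, 3, 14, 3]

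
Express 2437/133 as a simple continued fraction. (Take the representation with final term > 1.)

2437 = 18×133 + 43
133 = 3×43 + 4
43 = 10×4 + 3
4 = 1×3 + 1
3 = 3×1 + 0  (stop)
So 2437/133 = [18; 3, 10, 1, 3].

[18; 3, 10, 1, 3]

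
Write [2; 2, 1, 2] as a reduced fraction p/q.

19/8

Using pₖ = aₖpₖ₋₁ + pₖ₋₂ and qₖ = aₖqₖ₋₁ + qₖ₋₂:
  k=0: a=2, p=2, q=1
  k=1: a=2, p=5, q=2
  k=2: a=1, p=7, q=3
  k=3: a=2, p=19, q=8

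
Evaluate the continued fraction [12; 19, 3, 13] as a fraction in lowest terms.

Using pₖ = aₖpₖ₋₁ + pₖ₋₂ and qₖ = aₖqₖ₋₁ + qₖ₋₂:
  k=0: a=12, p=12, q=1
  k=1: a=19, p=229, q=19
  k=2: a=3, p=699, q=58
  k=3: a=13, p=9316, q=773

9316/773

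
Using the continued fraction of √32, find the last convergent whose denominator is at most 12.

17/3

√32 = [5; 1, 1, 1, 10, …] (period length 4).
Convergents:
  p_0/q_0 = 5/1
  p_1/q_1 = 6/1
  p_2/q_2 = 11/2
  p_3/q_3 = 17/3
  p_4/q_4 = 181/32
q_3 = 3 ≤ 12 < 32 = q_4, so the answer is 17/3.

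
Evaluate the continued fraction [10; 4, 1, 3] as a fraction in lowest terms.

Fold from the inside: start with 3/1.
  1 + 1/3 = 4/3
  4 + 3/4 = 19/4
  10 + 4/19 = 194/19

194/19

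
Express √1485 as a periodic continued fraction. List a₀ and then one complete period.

[38; 1, 1, 6, 1, 1, 76]

a₀ = ⌊√1485⌋ = 38.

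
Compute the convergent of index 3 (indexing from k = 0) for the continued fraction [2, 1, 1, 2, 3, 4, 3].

Using pₖ = aₖpₖ₋₁ + pₖ₋₂, qₖ = aₖqₖ₋₁ + qₖ₋₂ (with p₋₁=1, p₋₂=0, q₋₁=0, q₋₂=1):
  k=0: a=2, p=2, q=1
  k=1: a=1, p=3, q=1
  k=2: a=1, p=5, q=2
  k=3: a=2, p=13, q=5

13/5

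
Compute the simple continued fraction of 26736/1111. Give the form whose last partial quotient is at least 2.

26736 = 24·1111 + 72
1111 = 15·72 + 31
72 = 2·31 + 10
31 = 3·10 + 1
10 = 10·1 + 0  (stop)
So 26736/1111 = [24; 15, 2, 3, 10].

[24; 15, 2, 3, 10]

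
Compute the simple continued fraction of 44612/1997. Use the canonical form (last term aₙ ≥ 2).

44612 = 22·1997 + 678
1997 = 2·678 + 641
678 = 1·641 + 37
641 = 17·37 + 12
37 = 3·12 + 1
12 = 12·1 + 0  (stop)
So 44612/1997 = [22; 2, 1, 17, 3, 12].

[22; 2, 1, 17, 3, 12]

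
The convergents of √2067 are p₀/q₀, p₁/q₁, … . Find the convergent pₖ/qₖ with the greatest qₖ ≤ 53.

√2067 = [45; 2, 6, 2, 90, …] (period length 4).
Convergents:
  p_0/q_0 = 45/1
  p_1/q_1 = 91/2
  p_2/q_2 = 591/13
  p_3/q_3 = 1273/28
  p_4/q_4 = 115161/2533
q_3 = 28 ≤ 53 < 2533 = q_4, so the answer is 1273/28.

1273/28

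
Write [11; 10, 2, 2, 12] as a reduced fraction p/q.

Using pₖ = aₖpₖ₋₁ + pₖ₋₂ and qₖ = aₖqₖ₋₁ + qₖ₋₂:
  k=0: a=11, p=11, q=1
  k=1: a=10, p=111, q=10
  k=2: a=2, p=233, q=21
  k=3: a=2, p=577, q=52
  k=4: a=12, p=7157, q=645

7157/645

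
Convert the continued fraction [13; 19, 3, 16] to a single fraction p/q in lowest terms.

Using pₖ = aₖpₖ₋₁ + pₖ₋₂ and qₖ = aₖqₖ₋₁ + qₖ₋₂:
  k=0: a=13, p=13, q=1
  k=1: a=19, p=248, q=19
  k=2: a=3, p=757, q=58
  k=3: a=16, p=12360, q=947

12360/947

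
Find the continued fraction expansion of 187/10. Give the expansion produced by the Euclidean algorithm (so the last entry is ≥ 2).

187 = 18×10 + 7
10 = 1×7 + 3
7 = 2×3 + 1
3 = 3×1 + 0  (stop)
So 187/10 = [18; 1, 2, 3].

[18; 1, 2, 3]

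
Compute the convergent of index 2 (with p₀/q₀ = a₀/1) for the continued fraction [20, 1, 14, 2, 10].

314/15

Using pₖ = aₖpₖ₋₁ + pₖ₋₂, qₖ = aₖqₖ₋₁ + qₖ₋₂ (with p₋₁=1, p₋₂=0, q₋₁=0, q₋₂=1):
  k=0: a=20, p=20, q=1
  k=1: a=1, p=21, q=1
  k=2: a=14, p=314, q=15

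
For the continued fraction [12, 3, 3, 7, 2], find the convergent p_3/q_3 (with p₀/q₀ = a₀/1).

898/73

Using pₖ = aₖpₖ₋₁ + pₖ₋₂, qₖ = aₖqₖ₋₁ + qₖ₋₂ (with p₋₁=1, p₋₂=0, q₋₁=0, q₋₂=1):
  k=0: a=12, p=12, q=1
  k=1: a=3, p=37, q=3
  k=2: a=3, p=123, q=10
  k=3: a=7, p=898, q=73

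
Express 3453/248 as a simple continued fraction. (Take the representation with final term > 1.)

[13; 1, 12, 19]

3453 = 13·248 + 229
248 = 1·229 + 19
229 = 12·19 + 1
19 = 19·1 + 0  (stop)
So 3453/248 = [13; 1, 12, 19].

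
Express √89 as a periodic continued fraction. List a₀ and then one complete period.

[9; 2, 3, 3, 2, 18]

a₀ = ⌊√89⌋ = 9.
With m₀=0, d₀=1 and mₖ₊₁ = dₖaₖ − mₖ, dₖ₊₁ = (n − mₖ₊₁²)/dₖ, aₖ₊₁ = ⌊(a₀+mₖ₊₁)/dₖ₊₁⌋:
  k=1: m=9, d=8, a=2
  k=2: m=7, d=5, a=3
  k=3: m=8, d=5, a=3
  k=4: m=7, d=8, a=2
  k=5: m=9, d=1, a=18
d=1 and a=2a₀=18 at k=5, so the next step gives (m, d) = (9, 8) again — its k=1 value — and the period has length 5.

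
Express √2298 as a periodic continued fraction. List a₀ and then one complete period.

a₀ = ⌊√2298⌋ = 47.
With m₀=0, d₀=1 and mₖ₊₁ = dₖaₖ − mₖ, dₖ₊₁ = (n − mₖ₊₁²)/dₖ, aₖ₊₁ = ⌊(a₀+mₖ₊₁)/dₖ₊₁⌋:
  k=1: m=47, d=89, a=1
  k=2: m=42, d=6, a=14
  k=3: m=42, d=89, a=1
  k=4: m=47, d=1, a=94
d=1 and a=2a₀=94 at k=4, so the next step gives (m, d) = (47, 89) again — its k=1 value — and the period has length 4.

[47; 1, 14, 1, 94]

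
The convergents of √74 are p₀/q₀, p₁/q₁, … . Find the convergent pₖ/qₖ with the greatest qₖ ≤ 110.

√74 = [8; 1, 1, 1, 1, 16, …] (period length 5).
Convergents:
  p_0/q_0 = 8/1
  p_1/q_1 = 9/1
  p_2/q_2 = 17/2
  p_3/q_3 = 26/3
  p_4/q_4 = 43/5
  p_5/q_5 = 714/83
  p_6/q_6 = 757/88
  p_7/q_7 = 1471/171
q_6 = 88 ≤ 110 < 171 = q_7, so the answer is 757/88.

757/88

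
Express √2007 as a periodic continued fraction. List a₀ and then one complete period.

[44; 1, 3, 1, 88]

a₀ = ⌊√2007⌋ = 44.
With m₀=0, d₀=1 and mₖ₊₁ = dₖaₖ − mₖ, dₖ₊₁ = (n − mₖ₊₁²)/dₖ, aₖ₊₁ = ⌊(a₀+mₖ₊₁)/dₖ₊₁⌋:
  k=1: m=44, d=71, a=1
  k=2: m=27, d=18, a=3
  k=3: m=27, d=71, a=1
  k=4: m=44, d=1, a=88
d=1 and a=2a₀=88 at k=4, so the next step gives (m, d) = (44, 71) again — its k=1 value — and the period has length 4.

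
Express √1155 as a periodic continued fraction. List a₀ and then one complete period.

[33; 1, 66]

a₀ = ⌊√1155⌋ = 33.
With m₀=0, d₀=1 and mₖ₊₁ = dₖaₖ − mₖ, dₖ₊₁ = (n − mₖ₊₁²)/dₖ, aₖ₊₁ = ⌊(a₀+mₖ₊₁)/dₖ₊₁⌋:
  k=1: m=33, d=66, a=1
  k=2: m=33, d=1, a=66
d=1 and a=2a₀=66 at k=2, so the next step gives (m, d) = (33, 66) again — its k=1 value — and the period has length 2.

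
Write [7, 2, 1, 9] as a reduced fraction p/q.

Fold from the inside: start with 9/1.
  1 + 1/9 = 10/9
  2 + 9/10 = 29/10
  7 + 10/29 = 213/29

213/29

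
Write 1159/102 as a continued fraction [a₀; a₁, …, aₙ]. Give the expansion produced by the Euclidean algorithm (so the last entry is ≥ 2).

[11; 2, 1, 3, 9]

1159 = 11*102 + 37
102 = 2*37 + 28
37 = 1*28 + 9
28 = 3*9 + 1
9 = 9*1 + 0  (stop)
So 1159/102 = [11; 2, 1, 3, 9].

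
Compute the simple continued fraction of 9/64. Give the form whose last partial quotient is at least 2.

[0; 7, 9]

9 = 0*64 + 9
64 = 7*9 + 1
9 = 9*1 + 0  (stop)
So 9/64 = [0; 7, 9].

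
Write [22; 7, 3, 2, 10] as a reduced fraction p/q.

11777/532

Using pₖ = aₖpₖ₋₁ + pₖ₋₂ and qₖ = aₖqₖ₋₁ + qₖ₋₂:
  k=0: a=22, p=22, q=1
  k=1: a=7, p=155, q=7
  k=2: a=3, p=487, q=22
  k=3: a=2, p=1129, q=51
  k=4: a=10, p=11777, q=532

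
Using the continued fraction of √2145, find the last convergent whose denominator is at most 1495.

√2145 = [46; 3, 5, 2, 5, 3, 92, …] (period length 6).
Convergents:
  p_0/q_0 = 46/1
  p_1/q_1 = 139/3
  p_2/q_2 = 741/16
  p_3/q_3 = 1621/35
  p_4/q_4 = 8846/191
  p_5/q_5 = 28159/608
  p_6/q_6 = 2599474/56127
q_5 = 608 ≤ 1495 < 56127 = q_6, so the answer is 28159/608.

28159/608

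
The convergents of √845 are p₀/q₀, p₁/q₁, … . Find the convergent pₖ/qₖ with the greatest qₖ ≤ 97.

√845 = [29; 14, 1, 1, 14, 58, …] (period length 5).
Convergents:
  p_0/q_0 = 29/1
  p_1/q_1 = 407/14
  p_2/q_2 = 436/15
  p_3/q_3 = 843/29
  p_4/q_4 = 12238/421
q_3 = 29 ≤ 97 < 421 = q_4, so the answer is 843/29.

843/29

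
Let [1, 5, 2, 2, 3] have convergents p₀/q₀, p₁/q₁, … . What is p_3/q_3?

32/27

Using pₖ = aₖpₖ₋₁ + pₖ₋₂, qₖ = aₖqₖ₋₁ + qₖ₋₂ (with p₋₁=1, p₋₂=0, q₋₁=0, q₋₂=1):
  k=0: a=1, p=1, q=1
  k=1: a=5, p=6, q=5
  k=2: a=2, p=13, q=11
  k=3: a=2, p=32, q=27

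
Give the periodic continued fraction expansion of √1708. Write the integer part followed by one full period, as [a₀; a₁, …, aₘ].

[41; 3, 20, 3, 82]

a₀ = ⌊√1708⌋ = 41.
With m₀=0, d₀=1 and mₖ₊₁ = dₖaₖ − mₖ, dₖ₊₁ = (n − mₖ₊₁²)/dₖ, aₖ₊₁ = ⌊(a₀+mₖ₊₁)/dₖ₊₁⌋:
  k=1: m=41, d=27, a=3
  k=2: m=40, d=4, a=20
  k=3: m=40, d=27, a=3
  k=4: m=41, d=1, a=82
d=1 and a=2a₀=82 at k=4, so the next step gives (m, d) = (41, 27) again — its k=1 value — and the period has length 4.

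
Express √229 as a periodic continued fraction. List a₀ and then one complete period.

[15; 7, 1, 1, 7, 30]

a₀ = ⌊√229⌋ = 15.
With m₀=0, d₀=1 and mₖ₊₁ = dₖaₖ − mₖ, dₖ₊₁ = (n − mₖ₊₁²)/dₖ, aₖ₊₁ = ⌊(a₀+mₖ₊₁)/dₖ₊₁⌋:
  k=1: m=15, d=4, a=7
  k=2: m=13, d=15, a=1
  k=3: m=2, d=15, a=1
  k=4: m=13, d=4, a=7
  k=5: m=15, d=1, a=30
d=1 and a=2a₀=30 at k=5, so the next step gives (m, d) = (15, 4) again — its k=1 value — and the period has length 5.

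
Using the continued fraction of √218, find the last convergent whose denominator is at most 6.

√218 = [14; 1, 3, 3, 1, 28, …] (period length 5).
Convergents:
  p_0/q_0 = 14/1
  p_1/q_1 = 15/1
  p_2/q_2 = 59/4
  p_3/q_3 = 192/13
q_2 = 4 ≤ 6 < 13 = q_3, so the answer is 59/4.

59/4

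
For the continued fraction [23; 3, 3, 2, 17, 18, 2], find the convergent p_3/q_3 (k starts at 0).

536/23

Using pₖ = aₖpₖ₋₁ + pₖ₋₂, qₖ = aₖqₖ₋₁ + qₖ₋₂ (with p₋₁=1, p₋₂=0, q₋₁=0, q₋₂=1):
  k=0: a=23, p=23, q=1
  k=1: a=3, p=70, q=3
  k=2: a=3, p=233, q=10
  k=3: a=2, p=536, q=23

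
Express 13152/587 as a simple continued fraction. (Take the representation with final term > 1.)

[22; 2, 2, 6, 1, 15]

13152 = 22·587 + 238
587 = 2·238 + 111
238 = 2·111 + 16
111 = 6·16 + 15
16 = 1·15 + 1
15 = 15·1 + 0  (stop)
So 13152/587 = [22; 2, 2, 6, 1, 15].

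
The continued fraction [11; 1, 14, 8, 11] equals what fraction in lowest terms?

Using pₖ = aₖpₖ₋₁ + pₖ₋₂ and qₖ = aₖqₖ₋₁ + qₖ₋₂:
  k=0: a=11, p=11, q=1
  k=1: a=1, p=12, q=1
  k=2: a=14, p=179, q=15
  k=3: a=8, p=1444, q=121
  k=4: a=11, p=16063, q=1346

16063/1346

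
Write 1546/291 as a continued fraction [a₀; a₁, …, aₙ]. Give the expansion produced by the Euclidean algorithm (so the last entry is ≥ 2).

1546 = 5*291 + 91
291 = 3*91 + 18
91 = 5*18 + 1
18 = 18*1 + 0  (stop)
So 1546/291 = [5; 3, 5, 18].

[5; 3, 5, 18]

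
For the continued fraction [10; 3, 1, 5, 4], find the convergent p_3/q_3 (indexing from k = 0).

236/23

Using pₖ = aₖpₖ₋₁ + pₖ₋₂, qₖ = aₖqₖ₋₁ + qₖ₋₂ (with p₋₁=1, p₋₂=0, q₋₁=0, q₋₂=1):
  k=0: a=10, p=10, q=1
  k=1: a=3, p=31, q=3
  k=2: a=1, p=41, q=4
  k=3: a=5, p=236, q=23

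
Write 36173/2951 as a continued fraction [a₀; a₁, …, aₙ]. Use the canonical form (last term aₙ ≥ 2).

36173 = 12×2951 + 761
2951 = 3×761 + 668
761 = 1×668 + 93
668 = 7×93 + 17
93 = 5×17 + 8
17 = 2×8 + 1
8 = 8×1 + 0  (stop)
So 36173/2951 = [12; 3, 1, 7, 5, 2, 8].

[12; 3, 1, 7, 5, 2, 8]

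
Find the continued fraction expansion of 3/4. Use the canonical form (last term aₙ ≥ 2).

3 = 0*4 + 3
4 = 1*3 + 1
3 = 3*1 + 0  (stop)
So 3/4 = [0; 1, 3].

[0; 1, 3]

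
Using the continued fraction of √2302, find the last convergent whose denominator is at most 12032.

221040/4607

√2302 = [47; 1, 46, 1, 94, …] (period length 4).
Convergents:
  p_0/q_0 = 47/1
  p_1/q_1 = 48/1
  p_2/q_2 = 2255/47
  p_3/q_3 = 2303/48
  p_4/q_4 = 218737/4559
  p_5/q_5 = 221040/4607
  p_6/q_6 = 10386577/216481
q_5 = 4607 ≤ 12032 < 216481 = q_6, so the answer is 221040/4607.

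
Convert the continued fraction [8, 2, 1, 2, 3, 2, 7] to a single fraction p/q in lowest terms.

3859/461

Fold from the inside: start with 7/1.
  2 + 1/7 = 15/7
  3 + 7/15 = 52/15
  2 + 15/52 = 119/52
  1 + 52/119 = 171/119
  2 + 119/171 = 461/171
  8 + 171/461 = 3859/461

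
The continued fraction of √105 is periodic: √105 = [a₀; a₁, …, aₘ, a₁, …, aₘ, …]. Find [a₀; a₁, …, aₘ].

a₀ = ⌊√105⌋ = 10.
With m₀=0, d₀=1 and mₖ₊₁ = dₖaₖ − mₖ, dₖ₊₁ = (n − mₖ₊₁²)/dₖ, aₖ₊₁ = ⌊(a₀+mₖ₊₁)/dₖ₊₁⌋:
  k=1: m=10, d=5, a=4
  k=2: m=10, d=1, a=20
d=1 and a=2a₀=20 at k=2, so the next step gives (m, d) = (10, 5) again — its k=1 value — and the period has length 2.

[10; 4, 20]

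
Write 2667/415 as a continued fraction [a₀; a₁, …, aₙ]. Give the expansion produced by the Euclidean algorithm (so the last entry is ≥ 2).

[6; 2, 2, 1, 9, 6]

2667 = 6*415 + 177
415 = 2*177 + 61
177 = 2*61 + 55
61 = 1*55 + 6
55 = 9*6 + 1
6 = 6*1 + 0  (stop)
So 2667/415 = [6; 2, 2, 1, 9, 6].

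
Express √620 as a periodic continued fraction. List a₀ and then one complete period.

a₀ = ⌊√620⌋ = 24.
With m₀=0, d₀=1 and mₖ₊₁ = dₖaₖ − mₖ, dₖ₊₁ = (n − mₖ₊₁²)/dₖ, aₖ₊₁ = ⌊(a₀+mₖ₊₁)/dₖ₊₁⌋:
  k=1: m=24, d=44, a=1
  k=2: m=20, d=5, a=8
  k=3: m=20, d=44, a=1
  k=4: m=24, d=1, a=48
d=1 and a=2a₀=48 at k=4, so the next step gives (m, d) = (24, 44) again — its k=1 value — and the period has length 4.

[24; 1, 8, 1, 48]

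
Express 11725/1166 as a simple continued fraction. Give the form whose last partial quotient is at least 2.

[10; 17, 1, 15, 4]

11725 = 10·1166 + 65
1166 = 17·65 + 61
65 = 1·61 + 4
61 = 15·4 + 1
4 = 4·1 + 0  (stop)
So 11725/1166 = [10; 17, 1, 15, 4].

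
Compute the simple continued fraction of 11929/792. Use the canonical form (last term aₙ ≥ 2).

11929 = 15×792 + 49
792 = 16×49 + 8
49 = 6×8 + 1
8 = 8×1 + 0  (stop)
So 11929/792 = [15; 16, 6, 8].

[15; 16, 6, 8]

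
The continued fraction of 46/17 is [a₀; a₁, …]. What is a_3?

2

46 = 2·17 + 12   →  a_0 = 2
17 = 1·12 + 5   →  a_1 = 1
12 = 2·5 + 2   →  a_2 = 2
5 = 2·2 + 1   →  a_3 = 2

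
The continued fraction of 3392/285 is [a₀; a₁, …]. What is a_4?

3392 = 11·285 + 257   →  a_0 = 11
285 = 1·257 + 28   →  a_1 = 1
257 = 9·28 + 5   →  a_2 = 9
28 = 5·5 + 3   →  a_3 = 5
5 = 1·3 + 2   →  a_4 = 1

1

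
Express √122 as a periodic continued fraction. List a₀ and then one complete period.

a₀ = ⌊√122⌋ = 11.
With m₀=0, d₀=1 and mₖ₊₁ = dₖaₖ − mₖ, dₖ₊₁ = (n − mₖ₊₁²)/dₖ, aₖ₊₁ = ⌊(a₀+mₖ₊₁)/dₖ₊₁⌋:
  k=1: m=11, d=1, a=22
d=1 and a=2a₀=22 at k=1, so the next step gives (m, d) = (11, 1) again — its k=1 value — and the period has length 1.

[11; 22]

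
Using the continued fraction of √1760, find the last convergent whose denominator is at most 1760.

73081/1742

√1760 = [41; 1, 19, 1, 82, …] (period length 4).
Convergents:
  p_0/q_0 = 41/1
  p_1/q_1 = 42/1
  p_2/q_2 = 839/20
  p_3/q_3 = 881/21
  p_4/q_4 = 73081/1742
  p_5/q_5 = 73962/1763
q_4 = 1742 ≤ 1760 < 1763 = q_5, so the answer is 73081/1742.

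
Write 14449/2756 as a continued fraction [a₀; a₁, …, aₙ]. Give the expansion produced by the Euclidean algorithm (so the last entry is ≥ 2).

14449 = 5·2756 + 669
2756 = 4·669 + 80
669 = 8·80 + 29
80 = 2·29 + 22
29 = 1·22 + 7
22 = 3·7 + 1
7 = 7·1 + 0  (stop)
So 14449/2756 = [5; 4, 8, 2, 1, 3, 7].

[5; 4, 8, 2, 1, 3, 7]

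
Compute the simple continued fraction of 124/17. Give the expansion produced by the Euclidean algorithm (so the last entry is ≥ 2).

[7; 3, 2, 2]

124 = 7·17 + 5
17 = 3·5 + 2
5 = 2·2 + 1
2 = 2·1 + 0  (stop)
So 124/17 = [7; 3, 2, 2].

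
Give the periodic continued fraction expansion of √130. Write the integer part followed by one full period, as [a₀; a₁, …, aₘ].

a₀ = ⌊√130⌋ = 11.
With m₀=0, d₀=1 and mₖ₊₁ = dₖaₖ − mₖ, dₖ₊₁ = (n − mₖ₊₁²)/dₖ, aₖ₊₁ = ⌊(a₀+mₖ₊₁)/dₖ₊₁⌋:
  k=1: m=11, d=9, a=2
  k=2: m=7, d=9, a=2
  k=3: m=11, d=1, a=22
d=1 and a=2a₀=22 at k=3, so the next step gives (m, d) = (11, 9) again — its k=1 value — and the period has length 3.

[11; 2, 2, 22]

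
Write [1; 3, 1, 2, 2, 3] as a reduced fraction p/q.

113/89

Fold from the inside: start with 3/1.
  2 + 1/3 = 7/3
  2 + 3/7 = 17/7
  1 + 7/17 = 24/17
  3 + 17/24 = 89/24
  1 + 24/89 = 113/89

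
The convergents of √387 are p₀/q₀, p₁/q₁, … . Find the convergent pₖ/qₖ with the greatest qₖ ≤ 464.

3482/177

√387 = [19; 1, 2, 19, 2, 1, 38, …] (period length 6).
Convergents:
  p_0/q_0 = 19/1
  p_1/q_1 = 20/1
  p_2/q_2 = 59/3
  p_3/q_3 = 1141/58
  p_4/q_4 = 2341/119
  p_5/q_5 = 3482/177
  p_6/q_6 = 134657/6845
q_5 = 177 ≤ 464 < 6845 = q_6, so the answer is 3482/177.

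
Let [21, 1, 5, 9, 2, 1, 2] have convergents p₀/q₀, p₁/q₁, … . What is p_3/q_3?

1201/55

Using pₖ = aₖpₖ₋₁ + pₖ₋₂, qₖ = aₖqₖ₋₁ + qₖ₋₂ (with p₋₁=1, p₋₂=0, q₋₁=0, q₋₂=1):
  k=0: a=21, p=21, q=1
  k=1: a=1, p=22, q=1
  k=2: a=5, p=131, q=6
  k=3: a=9, p=1201, q=55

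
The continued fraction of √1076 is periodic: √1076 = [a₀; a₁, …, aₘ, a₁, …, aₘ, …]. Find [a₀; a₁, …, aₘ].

a₀ = ⌊√1076⌋ = 32.
With m₀=0, d₀=1 and mₖ₊₁ = dₖaₖ − mₖ, dₖ₊₁ = (n − mₖ₊₁²)/dₖ, aₖ₊₁ = ⌊(a₀+mₖ₊₁)/dₖ₊₁⌋:
  k=1: m=32, d=52, a=1
  k=2: m=20, d=13, a=4
  k=3: m=32, d=4, a=16
  k=4: m=32, d=13, a=4
  k=5: m=20, d=52, a=1
  k=6: m=32, d=1, a=64
d=1 and a=2a₀=64 at k=6, so the next step gives (m, d) = (32, 52) again — its k=1 value — and the period has length 6.

[32; 1, 4, 16, 4, 1, 64]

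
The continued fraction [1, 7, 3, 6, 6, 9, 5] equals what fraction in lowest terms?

45548/40071

Fold from the inside: start with 5/1.
  9 + 1/5 = 46/5
  6 + 5/46 = 281/46
  6 + 46/281 = 1732/281
  3 + 281/1732 = 5477/1732
  7 + 1732/5477 = 40071/5477
  1 + 5477/40071 = 45548/40071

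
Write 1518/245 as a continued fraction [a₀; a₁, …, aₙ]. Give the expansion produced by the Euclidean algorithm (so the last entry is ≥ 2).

1518 = 6·245 + 48
245 = 5·48 + 5
48 = 9·5 + 3
5 = 1·3 + 2
3 = 1·2 + 1
2 = 2·1 + 0  (stop)
So 1518/245 = [6; 5, 9, 1, 1, 2].

[6; 5, 9, 1, 1, 2]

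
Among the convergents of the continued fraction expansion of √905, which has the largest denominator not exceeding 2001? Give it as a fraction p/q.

√905 = [30; 12, 60, …] (period length 2).
Convergents:
  p_0/q_0 = 30/1
  p_1/q_1 = 361/12
  p_2/q_2 = 21690/721
  p_3/q_3 = 260641/8664
q_2 = 721 ≤ 2001 < 8664 = q_3, so the answer is 21690/721.

21690/721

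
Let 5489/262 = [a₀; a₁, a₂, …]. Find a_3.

6

5489 = 20·262 + 249   →  a_0 = 20
262 = 1·249 + 13   →  a_1 = 1
249 = 19·13 + 2   →  a_2 = 19
13 = 6·2 + 1   →  a_3 = 6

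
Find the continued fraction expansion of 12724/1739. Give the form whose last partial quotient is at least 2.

[7; 3, 6, 2, 2, 5, 3]

12724 = 7·1739 + 551
1739 = 3·551 + 86
551 = 6·86 + 35
86 = 2·35 + 16
35 = 2·16 + 3
16 = 5·3 + 1
3 = 3·1 + 0  (stop)
So 12724/1739 = [7; 3, 6, 2, 2, 5, 3].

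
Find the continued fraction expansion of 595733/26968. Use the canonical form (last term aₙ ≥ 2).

595733 = 22*26968 + 2437
26968 = 11*2437 + 161
2437 = 15*161 + 22
161 = 7*22 + 7
22 = 3*7 + 1
7 = 7*1 + 0  (stop)
So 595733/26968 = [22; 11, 15, 7, 3, 7].

[22; 11, 15, 7, 3, 7]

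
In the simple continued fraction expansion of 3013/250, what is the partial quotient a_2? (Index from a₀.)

3013 = 12·250 + 13   →  a_0 = 12
250 = 19·13 + 3   →  a_1 = 19
13 = 4·3 + 1   →  a_2 = 4

4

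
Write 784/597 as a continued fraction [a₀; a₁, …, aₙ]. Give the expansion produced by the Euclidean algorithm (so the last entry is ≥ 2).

[1; 3, 5, 5, 7]

784 = 1×597 + 187
597 = 3×187 + 36
187 = 5×36 + 7
36 = 5×7 + 1
7 = 7×1 + 0  (stop)
So 784/597 = [1; 3, 5, 5, 7].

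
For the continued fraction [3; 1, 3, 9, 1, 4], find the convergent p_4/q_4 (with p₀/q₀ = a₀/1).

154/41

Using pₖ = aₖpₖ₋₁ + pₖ₋₂, qₖ = aₖqₖ₋₁ + qₖ₋₂ (with p₋₁=1, p₋₂=0, q₋₁=0, q₋₂=1):
  k=0: a=3, p=3, q=1
  k=1: a=1, p=4, q=1
  k=2: a=3, p=15, q=4
  k=3: a=9, p=139, q=37
  k=4: a=1, p=154, q=41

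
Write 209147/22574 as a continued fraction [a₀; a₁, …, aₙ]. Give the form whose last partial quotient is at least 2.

[9; 3, 1, 3, 2, 3, 11, 17]

209147 = 9·22574 + 5981
22574 = 3·5981 + 4631
5981 = 1·4631 + 1350
4631 = 3·1350 + 581
1350 = 2·581 + 188
581 = 3·188 + 17
188 = 11·17 + 1
17 = 17·1 + 0  (stop)
So 209147/22574 = [9; 3, 1, 3, 2, 3, 11, 17].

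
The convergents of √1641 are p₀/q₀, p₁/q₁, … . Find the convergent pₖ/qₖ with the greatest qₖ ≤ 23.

√1641 = [40; 1, 1, 26, 1, 1, 80, …] (period length 6).
Convergents:
  p_0/q_0 = 40/1
  p_1/q_1 = 41/1
  p_2/q_2 = 81/2
  p_3/q_3 = 2147/53
q_2 = 2 ≤ 23 < 53 = q_3, so the answer is 81/2.

81/2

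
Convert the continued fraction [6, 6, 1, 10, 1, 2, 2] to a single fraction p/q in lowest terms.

3484/567

Fold from the inside: start with 2/1.
  2 + 1/2 = 5/2
  1 + 2/5 = 7/5
  10 + 5/7 = 75/7
  1 + 7/75 = 82/75
  6 + 75/82 = 567/82
  6 + 82/567 = 3484/567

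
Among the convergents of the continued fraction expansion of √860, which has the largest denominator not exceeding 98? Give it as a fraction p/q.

√860 = [29; 3, 14, 3, 58, …] (period length 4).
Convergents:
  p_0/q_0 = 29/1
  p_1/q_1 = 88/3
  p_2/q_2 = 1261/43
  p_3/q_3 = 3871/132
q_2 = 43 ≤ 98 < 132 = q_3, so the answer is 1261/43.

1261/43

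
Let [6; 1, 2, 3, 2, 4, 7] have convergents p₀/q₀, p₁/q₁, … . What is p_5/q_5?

683/102

Using pₖ = aₖpₖ₋₁ + pₖ₋₂, qₖ = aₖqₖ₋₁ + qₖ₋₂ (with p₋₁=1, p₋₂=0, q₋₁=0, q₋₂=1):
  k=0: a=6, p=6, q=1
  k=1: a=1, p=7, q=1
  k=2: a=2, p=20, q=3
  k=3: a=3, p=67, q=10
  k=4: a=2, p=154, q=23
  k=5: a=4, p=683, q=102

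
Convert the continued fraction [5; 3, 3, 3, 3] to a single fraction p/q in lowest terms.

Using pₖ = aₖpₖ₋₁ + pₖ₋₂ and qₖ = aₖqₖ₋₁ + qₖ₋₂:
  k=0: a=5, p=5, q=1
  k=1: a=3, p=16, q=3
  k=2: a=3, p=53, q=10
  k=3: a=3, p=175, q=33
  k=4: a=3, p=578, q=109

578/109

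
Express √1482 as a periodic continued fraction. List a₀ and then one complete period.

[38; 2, 76]

a₀ = ⌊√1482⌋ = 38.
With m₀=0, d₀=1 and mₖ₊₁ = dₖaₖ − mₖ, dₖ₊₁ = (n − mₖ₊₁²)/dₖ, aₖ₊₁ = ⌊(a₀+mₖ₊₁)/dₖ₊₁⌋:
  k=1: m=38, d=38, a=2
  k=2: m=38, d=1, a=76
d=1 and a=2a₀=76 at k=2, so the next step gives (m, d) = (38, 38) again — its k=1 value — and the period has length 2.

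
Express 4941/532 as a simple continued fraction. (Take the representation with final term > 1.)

4941 = 9*532 + 153
532 = 3*153 + 73
153 = 2*73 + 7
73 = 10*7 + 3
7 = 2*3 + 1
3 = 3*1 + 0  (stop)
So 4941/532 = [9; 3, 2, 10, 2, 3].

[9; 3, 2, 10, 2, 3]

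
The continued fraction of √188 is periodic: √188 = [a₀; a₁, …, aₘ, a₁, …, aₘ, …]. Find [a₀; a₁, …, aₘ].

[13; 1, 2, 2, 6, 2, 2, 1, 26]

a₀ = ⌊√188⌋ = 13.
With m₀=0, d₀=1 and mₖ₊₁ = dₖaₖ − mₖ, dₖ₊₁ = (n − mₖ₊₁²)/dₖ, aₖ₊₁ = ⌊(a₀+mₖ₊₁)/dₖ₊₁⌋:
  k=1: m=13, d=19, a=1
  k=2: m=6, d=8, a=2
  k=3: m=10, d=11, a=2
  k=4: m=12, d=4, a=6
  k=5: m=12, d=11, a=2
  k=6: m=10, d=8, a=2
  k=7: m=6, d=19, a=1
  k=8: m=13, d=1, a=26
d=1 and a=2a₀=26 at k=8, so the next step gives (m, d) = (13, 19) again — its k=1 value — and the period has length 8.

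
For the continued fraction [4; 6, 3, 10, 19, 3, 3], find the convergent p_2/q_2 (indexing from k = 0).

79/19

Using pₖ = aₖpₖ₋₁ + pₖ₋₂, qₖ = aₖqₖ₋₁ + qₖ₋₂ (with p₋₁=1, p₋₂=0, q₋₁=0, q₋₂=1):
  k=0: a=4, p=4, q=1
  k=1: a=6, p=25, q=6
  k=2: a=3, p=79, q=19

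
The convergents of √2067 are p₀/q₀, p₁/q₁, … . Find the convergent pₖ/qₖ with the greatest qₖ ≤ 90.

√2067 = [45; 2, 6, 2, 90, …] (period length 4).
Convergents:
  p_0/q_0 = 45/1
  p_1/q_1 = 91/2
  p_2/q_2 = 591/13
  p_3/q_3 = 1273/28
  p_4/q_4 = 115161/2533
q_3 = 28 ≤ 90 < 2533 = q_4, so the answer is 1273/28.

1273/28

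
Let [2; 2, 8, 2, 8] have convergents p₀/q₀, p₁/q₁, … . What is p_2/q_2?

42/17

Using pₖ = aₖpₖ₋₁ + pₖ₋₂, qₖ = aₖqₖ₋₁ + qₖ₋₂ (with p₋₁=1, p₋₂=0, q₋₁=0, q₋₂=1):
  k=0: a=2, p=2, q=1
  k=1: a=2, p=5, q=2
  k=2: a=8, p=42, q=17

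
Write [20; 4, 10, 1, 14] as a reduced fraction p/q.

Fold from the inside: start with 14/1.
  1 + 1/14 = 15/14
  10 + 14/15 = 164/15
  4 + 15/164 = 671/164
  20 + 164/671 = 13584/671

13584/671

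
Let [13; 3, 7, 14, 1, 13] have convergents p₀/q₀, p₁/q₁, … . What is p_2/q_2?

293/22

Using pₖ = aₖpₖ₋₁ + pₖ₋₂, qₖ = aₖqₖ₋₁ + qₖ₋₂ (with p₋₁=1, p₋₂=0, q₋₁=0, q₋₂=1):
  k=0: a=13, p=13, q=1
  k=1: a=3, p=40, q=3
  k=2: a=7, p=293, q=22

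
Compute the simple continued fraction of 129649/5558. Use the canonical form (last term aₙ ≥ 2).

[23; 3, 16, 16, 7]

129649 = 23·5558 + 1815
5558 = 3·1815 + 113
1815 = 16·113 + 7
113 = 16·7 + 1
7 = 7·1 + 0  (stop)
So 129649/5558 = [23; 3, 16, 16, 7].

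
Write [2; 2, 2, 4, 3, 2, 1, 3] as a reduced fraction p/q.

2093/869

Fold from the inside: start with 3/1.
  1 + 1/3 = 4/3
  2 + 3/4 = 11/4
  3 + 4/11 = 37/11
  4 + 11/37 = 159/37
  2 + 37/159 = 355/159
  2 + 159/355 = 869/355
  2 + 355/869 = 2093/869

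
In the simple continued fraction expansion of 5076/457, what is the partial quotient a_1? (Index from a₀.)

5076 = 11·457 + 49   →  a_0 = 11
457 = 9·49 + 16   →  a_1 = 9

9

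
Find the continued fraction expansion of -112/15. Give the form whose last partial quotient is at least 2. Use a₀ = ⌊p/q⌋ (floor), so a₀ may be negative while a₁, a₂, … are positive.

-112 = -8*15 + 8
15 = 1*8 + 7
8 = 1*7 + 1
7 = 7*1 + 0  (stop)
So -112/15 = [-8; 1, 1, 7].

[-8; 1, 1, 7]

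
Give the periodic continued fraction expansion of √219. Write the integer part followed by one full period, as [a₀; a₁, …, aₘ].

a₀ = ⌊√219⌋ = 14.
With m₀=0, d₀=1 and mₖ₊₁ = dₖaₖ − mₖ, dₖ₊₁ = (n − mₖ₊₁²)/dₖ, aₖ₊₁ = ⌊(a₀+mₖ₊₁)/dₖ₊₁⌋:
  k=1: m=14, d=23, a=1
  k=2: m=9, d=6, a=3
  k=3: m=9, d=23, a=1
  k=4: m=14, d=1, a=28
d=1 and a=2a₀=28 at k=4, so the next step gives (m, d) = (14, 23) again — its k=1 value — and the period has length 4.

[14; 1, 3, 1, 28]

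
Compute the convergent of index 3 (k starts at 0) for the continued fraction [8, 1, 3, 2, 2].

Using pₖ = aₖpₖ₋₁ + pₖ₋₂, qₖ = aₖqₖ₋₁ + qₖ₋₂ (with p₋₁=1, p₋₂=0, q₋₁=0, q₋₂=1):
  k=0: a=8, p=8, q=1
  k=1: a=1, p=9, q=1
  k=2: a=3, p=35, q=4
  k=3: a=2, p=79, q=9

79/9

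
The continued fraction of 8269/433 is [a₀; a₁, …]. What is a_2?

3

8269 = 19·433 + 42   →  a_0 = 19
433 = 10·42 + 13   →  a_1 = 10
42 = 3·13 + 3   →  a_2 = 3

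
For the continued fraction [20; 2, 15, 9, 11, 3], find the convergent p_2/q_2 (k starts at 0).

Using pₖ = aₖpₖ₋₁ + pₖ₋₂, qₖ = aₖqₖ₋₁ + qₖ₋₂ (with p₋₁=1, p₋₂=0, q₋₁=0, q₋₂=1):
  k=0: a=20, p=20, q=1
  k=1: a=2, p=41, q=2
  k=2: a=15, p=635, q=31

635/31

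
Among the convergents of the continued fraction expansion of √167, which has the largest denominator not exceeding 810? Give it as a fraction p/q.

√167 = [12; 1, 11, 1, 24, …] (period length 4).
Convergents:
  p_0/q_0 = 12/1
  p_1/q_1 = 13/1
  p_2/q_2 = 155/12
  p_3/q_3 = 168/13
  p_4/q_4 = 4187/324
  p_5/q_5 = 4355/337
  p_6/q_6 = 52092/4031
q_5 = 337 ≤ 810 < 4031 = q_6, so the answer is 4355/337.

4355/337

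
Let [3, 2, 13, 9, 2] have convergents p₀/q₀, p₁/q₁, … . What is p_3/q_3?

Using pₖ = aₖpₖ₋₁ + pₖ₋₂, qₖ = aₖqₖ₋₁ + qₖ₋₂ (with p₋₁=1, p₋₂=0, q₋₁=0, q₋₂=1):
  k=0: a=3, p=3, q=1
  k=1: a=2, p=7, q=2
  k=2: a=13, p=94, q=27
  k=3: a=9, p=853, q=245

853/245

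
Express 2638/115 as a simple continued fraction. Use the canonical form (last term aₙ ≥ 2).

[22; 1, 15, 2, 3]

2638 = 22·115 + 108
115 = 1·108 + 7
108 = 15·7 + 3
7 = 2·3 + 1
3 = 3·1 + 0  (stop)
So 2638/115 = [22; 1, 15, 2, 3].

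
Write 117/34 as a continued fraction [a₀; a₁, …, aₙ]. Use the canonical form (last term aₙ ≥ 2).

[3; 2, 3, 1, 3]

117 = 3·34 + 15
34 = 2·15 + 4
15 = 3·4 + 3
4 = 1·3 + 1
3 = 3·1 + 0  (stop)
So 117/34 = [3; 2, 3, 1, 3].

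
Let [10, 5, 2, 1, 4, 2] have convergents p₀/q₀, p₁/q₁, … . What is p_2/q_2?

112/11

Using pₖ = aₖpₖ₋₁ + pₖ₋₂, qₖ = aₖqₖ₋₁ + qₖ₋₂ (with p₋₁=1, p₋₂=0, q₋₁=0, q₋₂=1):
  k=0: a=10, p=10, q=1
  k=1: a=5, p=51, q=5
  k=2: a=2, p=112, q=11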